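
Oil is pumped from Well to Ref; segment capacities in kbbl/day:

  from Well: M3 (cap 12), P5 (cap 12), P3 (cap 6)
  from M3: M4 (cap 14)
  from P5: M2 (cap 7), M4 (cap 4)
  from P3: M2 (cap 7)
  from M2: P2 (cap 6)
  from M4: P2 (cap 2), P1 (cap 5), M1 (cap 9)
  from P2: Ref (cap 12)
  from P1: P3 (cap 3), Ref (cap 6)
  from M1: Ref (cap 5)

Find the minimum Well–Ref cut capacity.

Augment Well→M3→M4→P2→Ref: bottleneck 2, flow now 2.
Augment Well→M3→M4→P1→Ref: bottleneck 5, flow now 7.
Augment Well→M3→M4→M1→Ref: bottleneck 5, flow now 12.
Augment Well→P5→M2→P2→Ref: bottleneck 6, flow now 18.
No augmenting path remains; maximum flow = 18.
By max-flow min-cut, the minimum cut capacity equals the max flow.
In the residual graph, reachable from Well: {Well, M3, P5, P3, M2, M4, M1}.
Min-cut edges: M2→P2 (6), M4→P2 (2), M4→P1 (5), M1→Ref (5); capacity 6 + 2 + 5 + 5 = 18.

18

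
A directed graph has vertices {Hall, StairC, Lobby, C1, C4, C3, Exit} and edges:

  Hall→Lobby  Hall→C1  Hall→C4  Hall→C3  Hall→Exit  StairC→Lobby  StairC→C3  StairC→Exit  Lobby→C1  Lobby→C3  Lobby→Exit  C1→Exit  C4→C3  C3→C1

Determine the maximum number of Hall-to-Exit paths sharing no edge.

3

Assign every edge capacity 1; by Menger, the answer equals the max flow.
Path Hall→Exit (+1); total 1.
Path Hall→Lobby→Exit (+1); total 2.
Path Hall→C1→Exit (+1); total 3.
No residual Hall→Exit path; max flow = 3.
Certifying cut of size 3: {C1→Exit, Hall→Exit, Hall→Lobby}.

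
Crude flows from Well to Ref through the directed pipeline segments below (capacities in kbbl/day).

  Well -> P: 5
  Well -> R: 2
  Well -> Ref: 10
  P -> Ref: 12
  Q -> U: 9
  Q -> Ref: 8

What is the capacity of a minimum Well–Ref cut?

Augment Well→Ref: bottleneck 10, flow now 10.
Augment Well→P→Ref: bottleneck 5, flow now 15.
No augmenting path remains; maximum flow = 15.
By max-flow min-cut, the minimum cut capacity equals the max flow.
In the residual graph, reachable from Well: {Well, R}.
Min-cut edges: Well→P (5), Well→Ref (10); capacity 5 + 10 = 15.

15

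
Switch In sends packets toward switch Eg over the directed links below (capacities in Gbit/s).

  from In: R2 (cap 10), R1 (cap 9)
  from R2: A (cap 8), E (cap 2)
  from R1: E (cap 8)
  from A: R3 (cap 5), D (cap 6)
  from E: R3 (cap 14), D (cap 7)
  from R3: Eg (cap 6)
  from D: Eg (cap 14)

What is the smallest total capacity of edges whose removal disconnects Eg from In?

18

Augment In→R2→A→R3→Eg: bottleneck 5, flow now 5.
Augment In→R2→A→D→Eg: bottleneck 3, flow now 8.
Augment In→R2→E→R3→Eg: bottleneck 1, flow now 9.
Augment In→R2→E→D→Eg: bottleneck 1, flow now 10.
Augment In→R1→E→D→Eg: bottleneck 6, flow now 16.
Augment In→R1→E→R3→A→D→Eg: bottleneck 2, flow now 18. (uses reverse residual edge)
No augmenting path remains; maximum flow = 18.
By max-flow min-cut, the minimum cut capacity equals the max flow.
In the residual graph, reachable from In: {In, R1}.
Min-cut edges: In→R2 (10), R1→E (8); capacity 10 + 8 = 18.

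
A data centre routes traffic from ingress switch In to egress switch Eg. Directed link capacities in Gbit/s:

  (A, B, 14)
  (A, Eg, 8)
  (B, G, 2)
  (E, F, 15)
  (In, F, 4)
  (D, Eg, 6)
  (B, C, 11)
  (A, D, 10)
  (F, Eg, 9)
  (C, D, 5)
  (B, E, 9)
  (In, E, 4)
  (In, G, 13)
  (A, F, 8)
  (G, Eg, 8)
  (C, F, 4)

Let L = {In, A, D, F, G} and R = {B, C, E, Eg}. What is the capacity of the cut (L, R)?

Edges leaving {In, A, D, F, G}: In→E (4), A→B (14), A→Eg (8), D→Eg (6), F→Eg (9), G→Eg (8).
Cut capacity = 4 + 14 + 8 + 6 + 9 + 8 = 49.

49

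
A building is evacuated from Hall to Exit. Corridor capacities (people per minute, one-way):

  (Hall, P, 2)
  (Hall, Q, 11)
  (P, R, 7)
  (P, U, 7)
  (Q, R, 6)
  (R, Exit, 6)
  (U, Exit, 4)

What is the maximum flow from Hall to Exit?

8

Augment Hall→P→R→Exit: bottleneck 2, flow now 2.
Augment Hall→Q→R→Exit: bottleneck 4, flow now 6.
Augment Hall→Q→R→P→U→Exit: bottleneck 2, flow now 8. (uses reverse residual edge)
No augmenting path remains; maximum flow = 8.
In the residual graph, reachable from Hall: {Hall, Q}.
Min-cut edges: Hall→P (2), Q→R (6); capacity 2 + 6 = 8.
This cut is saturated, so no flow can exceed 8.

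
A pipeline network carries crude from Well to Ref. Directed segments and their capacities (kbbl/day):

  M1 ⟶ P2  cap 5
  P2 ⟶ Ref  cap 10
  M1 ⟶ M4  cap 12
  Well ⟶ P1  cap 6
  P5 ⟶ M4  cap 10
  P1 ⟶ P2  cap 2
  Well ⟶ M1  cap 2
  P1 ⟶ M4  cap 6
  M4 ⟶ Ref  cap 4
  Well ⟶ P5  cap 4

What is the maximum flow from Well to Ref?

8

Augment Well→P5→M4→Ref: bottleneck 4, flow now 4.
Augment Well→M1→P2→Ref: bottleneck 2, flow now 6.
Augment Well→P1→P2→Ref: bottleneck 2, flow now 8.
No augmenting path remains; maximum flow = 8.
In the residual graph, reachable from Well: {Well, P5, P1, M4}.
Min-cut edges: Well→M1 (2), P1→P2 (2), M4→Ref (4); capacity 2 + 2 + 4 = 8.
This cut is saturated, so no flow can exceed 8.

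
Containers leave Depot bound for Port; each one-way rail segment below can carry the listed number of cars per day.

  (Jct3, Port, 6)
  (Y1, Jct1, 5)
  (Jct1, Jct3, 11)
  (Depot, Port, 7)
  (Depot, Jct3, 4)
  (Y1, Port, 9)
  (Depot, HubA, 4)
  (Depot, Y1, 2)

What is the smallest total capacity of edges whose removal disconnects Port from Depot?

Augment Depot→Port: bottleneck 7, flow now 7.
Augment Depot→Y1→Port: bottleneck 2, flow now 9.
Augment Depot→Jct3→Port: bottleneck 4, flow now 13.
No augmenting path remains; maximum flow = 13.
By max-flow min-cut, the minimum cut capacity equals the max flow.
In the residual graph, reachable from Depot: {Depot, HubA}.
Min-cut edges: Depot→Y1 (2), Depot→Jct3 (4), Depot→Port (7); capacity 2 + 4 + 7 = 13.

13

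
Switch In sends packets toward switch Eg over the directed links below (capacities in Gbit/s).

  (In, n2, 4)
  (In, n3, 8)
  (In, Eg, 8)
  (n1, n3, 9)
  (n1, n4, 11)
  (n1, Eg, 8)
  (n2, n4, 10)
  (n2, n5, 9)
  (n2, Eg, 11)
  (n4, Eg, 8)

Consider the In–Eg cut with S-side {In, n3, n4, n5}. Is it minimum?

Given cut capacity: 4 + 8 + 8 = 20.
Augment In→Eg: bottleneck 8, flow now 8.
Augment In→n2→Eg: bottleneck 4, flow now 12.
No augmenting path remains; maximum flow = 12.
In the residual graph, reachable from In: {In, n3}.
Min-cut edges: In→n2 (4), In→Eg (8); capacity 4 + 8 = 12.
Cut capacity 20 exceeds the max flow 12, so it is not minimum.

No — its capacity is 20, but the minimum cut has capacity 12.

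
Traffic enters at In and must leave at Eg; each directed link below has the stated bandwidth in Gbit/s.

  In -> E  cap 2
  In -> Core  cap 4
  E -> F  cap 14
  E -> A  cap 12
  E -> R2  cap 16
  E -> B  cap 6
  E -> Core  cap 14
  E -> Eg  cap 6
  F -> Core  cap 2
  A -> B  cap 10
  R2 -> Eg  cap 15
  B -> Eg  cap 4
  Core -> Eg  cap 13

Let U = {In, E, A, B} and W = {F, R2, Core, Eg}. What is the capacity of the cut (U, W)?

Edges leaving {In, E, A, B}: In→Core (4), E→F (14), E→R2 (16), E→Core (14), E→Eg (6), B→Eg (4).
Cut capacity = 4 + 14 + 16 + 14 + 6 + 4 = 58.

58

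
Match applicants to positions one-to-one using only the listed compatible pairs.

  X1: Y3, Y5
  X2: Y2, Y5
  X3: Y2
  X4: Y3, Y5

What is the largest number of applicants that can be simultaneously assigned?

3

Unit-capacity flow: source→left, listed edges, right→sink; max matching = max flow.
Augmenting path X1→Y3 (+1); matched 1.
Augmenting path X2→Y2 (+1); matched 2.
Augmenting path X4→Y5 (+1); matched 3.
No augmenting path remains; maximum matching = 3.
König certificate: {Y2, Y3, Y5} is a vertex cover of size 3 (every listed pair touches it), so no matching can be larger.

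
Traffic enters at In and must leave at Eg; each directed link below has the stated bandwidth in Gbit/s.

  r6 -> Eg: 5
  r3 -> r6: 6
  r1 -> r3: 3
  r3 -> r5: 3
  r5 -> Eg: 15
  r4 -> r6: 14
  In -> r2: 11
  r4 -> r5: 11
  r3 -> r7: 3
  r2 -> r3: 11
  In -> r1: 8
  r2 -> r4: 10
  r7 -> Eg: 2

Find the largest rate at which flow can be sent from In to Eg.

14

Augment In→r1→r3→r5→Eg: bottleneck 3, flow now 3.
Augment In→r2→r3→r6→Eg: bottleneck 5, flow now 8.
Augment In→r2→r3→r7→Eg: bottleneck 2, flow now 10.
Augment In→r2→r4→r5→Eg: bottleneck 4, flow now 14.
No augmenting path remains; maximum flow = 14.
In the residual graph, reachable from In: {In, r1}.
Min-cut edges: In→r2 (11), r1→r3 (3); capacity 11 + 3 = 14.
This cut is saturated, so no flow can exceed 14.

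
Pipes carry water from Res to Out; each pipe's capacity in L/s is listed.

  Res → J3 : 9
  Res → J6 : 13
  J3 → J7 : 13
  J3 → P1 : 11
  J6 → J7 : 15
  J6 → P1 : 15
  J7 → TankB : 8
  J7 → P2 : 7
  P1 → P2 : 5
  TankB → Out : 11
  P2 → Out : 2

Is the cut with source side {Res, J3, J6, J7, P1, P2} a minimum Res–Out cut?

Yes — it is a minimum cut (capacity 10).

Given cut capacity: 8 + 2 = 10.
Augment Res→J3→J7→TankB→Out: bottleneck 8, flow now 8.
Augment Res→J3→J7→P2→Out: bottleneck 1, flow now 9.
Augment Res→J6→J7→P2→Out: bottleneck 1, flow now 10.
No augmenting path remains; maximum flow = 10.
Cut capacity 10 equals the max flow, so it is a minimum cut.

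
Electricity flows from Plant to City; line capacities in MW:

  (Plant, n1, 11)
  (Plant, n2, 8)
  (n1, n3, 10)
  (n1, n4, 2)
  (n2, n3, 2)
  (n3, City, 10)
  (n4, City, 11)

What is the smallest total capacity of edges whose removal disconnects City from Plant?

Augment Plant→n1→n3→City: bottleneck 10, flow now 10.
Augment Plant→n1→n4→City: bottleneck 1, flow now 11.
Augment Plant→n2→n3→n1→n4→City: bottleneck 1, flow now 12. (uses reverse residual edge)
No augmenting path remains; maximum flow = 12.
By max-flow min-cut, the minimum cut capacity equals the max flow.
In the residual graph, reachable from Plant: {Plant, n1, n2, n3}.
Min-cut edges: n1→n4 (2), n3→City (10); capacity 2 + 10 = 12.

12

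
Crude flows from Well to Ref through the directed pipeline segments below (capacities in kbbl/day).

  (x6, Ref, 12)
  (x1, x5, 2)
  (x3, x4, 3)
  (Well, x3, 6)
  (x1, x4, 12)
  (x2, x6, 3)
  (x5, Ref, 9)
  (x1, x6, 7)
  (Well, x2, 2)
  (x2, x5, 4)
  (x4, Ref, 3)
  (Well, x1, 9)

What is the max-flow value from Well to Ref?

14

Augment Well→x1→x4→Ref: bottleneck 3, flow now 3.
Augment Well→x1→x5→Ref: bottleneck 2, flow now 5.
Augment Well→x1→x6→Ref: bottleneck 4, flow now 9.
Augment Well→x2→x5→Ref: bottleneck 2, flow now 11.
Augment Well→x3→x4→x1→x6→Ref: bottleneck 3, flow now 14. (uses reverse residual edge)
No augmenting path remains; maximum flow = 14.
In the residual graph, reachable from Well: {Well, x3}.
Min-cut edges: Well→x1 (9), Well→x2 (2), x3→x4 (3); capacity 9 + 2 + 3 = 14.
This cut is saturated, so no flow can exceed 14.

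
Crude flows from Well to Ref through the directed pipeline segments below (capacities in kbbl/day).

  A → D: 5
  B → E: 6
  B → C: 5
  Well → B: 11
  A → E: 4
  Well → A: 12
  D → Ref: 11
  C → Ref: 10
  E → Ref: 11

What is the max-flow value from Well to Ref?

20

Augment Well→A→D→Ref: bottleneck 5, flow now 5.
Augment Well→A→E→Ref: bottleneck 4, flow now 9.
Augment Well→B→C→Ref: bottleneck 5, flow now 14.
Augment Well→B→E→Ref: bottleneck 6, flow now 20.
No augmenting path remains; maximum flow = 20.
In the residual graph, reachable from Well: {Well, A}.
Min-cut edges: Well→B (11), A→D (5), A→E (4); capacity 11 + 5 + 4 = 20.
This cut is saturated, so no flow can exceed 20.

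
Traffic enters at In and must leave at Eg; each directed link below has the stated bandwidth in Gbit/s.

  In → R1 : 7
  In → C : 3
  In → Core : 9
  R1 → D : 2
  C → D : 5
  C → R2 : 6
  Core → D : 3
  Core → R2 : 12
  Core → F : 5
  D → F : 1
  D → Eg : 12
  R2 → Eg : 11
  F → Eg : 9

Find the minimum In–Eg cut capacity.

Augment In→R1→D→Eg: bottleneck 2, flow now 2.
Augment In→C→D→Eg: bottleneck 3, flow now 5.
Augment In→Core→D→Eg: bottleneck 3, flow now 8.
Augment In→Core→R2→Eg: bottleneck 6, flow now 14.
No augmenting path remains; maximum flow = 14.
By max-flow min-cut, the minimum cut capacity equals the max flow.
In the residual graph, reachable from In: {In, R1}.
Min-cut edges: In→C (3), In→Core (9), R1→D (2); capacity 3 + 9 + 2 = 14.

14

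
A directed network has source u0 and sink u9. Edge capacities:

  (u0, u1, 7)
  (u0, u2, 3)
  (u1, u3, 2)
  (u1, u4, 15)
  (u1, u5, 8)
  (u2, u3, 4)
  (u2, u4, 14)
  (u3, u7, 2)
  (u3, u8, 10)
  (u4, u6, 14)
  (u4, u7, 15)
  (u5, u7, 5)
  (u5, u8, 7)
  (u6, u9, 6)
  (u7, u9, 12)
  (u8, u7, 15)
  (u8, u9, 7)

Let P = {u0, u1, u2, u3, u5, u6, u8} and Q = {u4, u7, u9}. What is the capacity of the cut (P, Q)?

64

Edges leaving {u0, u1, u2, u3, u5, u6, u8}: u1→u4 (15), u2→u4 (14), u3→u7 (2), u5→u7 (5), u6→u9 (6), u8→u7 (15), u8→u9 (7).
Cut capacity = 15 + 14 + 2 + 5 + 6 + 15 + 7 = 64.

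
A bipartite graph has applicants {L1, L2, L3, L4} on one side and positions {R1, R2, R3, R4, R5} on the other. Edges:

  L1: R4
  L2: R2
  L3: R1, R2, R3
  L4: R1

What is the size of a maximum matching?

4

Unit-capacity flow: source→left, listed edges, right→sink; max matching = max flow.
Augmenting path L1→R4 (+1); matched 1.
Augmenting path L2→R2 (+1); matched 2.
Augmenting path L3→R1 (+1); matched 3.
Augmenting path L4→R1→L3→R3 (+1); matched 4.
No augmenting path remains; maximum matching = 4.
König certificate: {L1, L2, L3, L4} is a vertex cover of size 4 (every listed pair touches it), so no matching can be larger.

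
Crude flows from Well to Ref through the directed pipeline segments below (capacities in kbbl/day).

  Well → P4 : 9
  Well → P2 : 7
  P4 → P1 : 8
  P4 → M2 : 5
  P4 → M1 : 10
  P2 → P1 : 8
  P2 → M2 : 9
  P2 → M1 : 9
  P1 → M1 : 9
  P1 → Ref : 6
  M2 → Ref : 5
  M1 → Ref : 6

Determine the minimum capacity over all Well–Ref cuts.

Augment Well→P4→P1→Ref: bottleneck 6, flow now 6.
Augment Well→P4→M2→Ref: bottleneck 3, flow now 9.
Augment Well→P2→M2→Ref: bottleneck 2, flow now 11.
Augment Well→P2→M1→Ref: bottleneck 5, flow now 16.
No augmenting path remains; maximum flow = 16.
By max-flow min-cut, the minimum cut capacity equals the max flow.
In the residual graph, reachable from Well: {Well}.
Min-cut edges: Well→P4 (9), Well→P2 (7); capacity 9 + 7 = 16.

16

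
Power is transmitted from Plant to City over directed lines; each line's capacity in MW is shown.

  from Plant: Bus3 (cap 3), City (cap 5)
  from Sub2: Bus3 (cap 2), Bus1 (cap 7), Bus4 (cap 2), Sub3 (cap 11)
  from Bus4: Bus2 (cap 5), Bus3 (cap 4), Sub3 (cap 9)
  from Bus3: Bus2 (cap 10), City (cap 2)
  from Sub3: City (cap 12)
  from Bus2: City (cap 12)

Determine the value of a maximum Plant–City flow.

8

Augment Plant→City: bottleneck 5, flow now 5.
Augment Plant→Bus3→City: bottleneck 2, flow now 7.
Augment Plant→Bus3→Bus2→City: bottleneck 1, flow now 8.
No augmenting path remains; maximum flow = 8.
In the residual graph, reachable from Plant: {Plant}.
Min-cut edges: Plant→Bus3 (3), Plant→City (5); capacity 3 + 5 = 8.
This cut is saturated, so no flow can exceed 8.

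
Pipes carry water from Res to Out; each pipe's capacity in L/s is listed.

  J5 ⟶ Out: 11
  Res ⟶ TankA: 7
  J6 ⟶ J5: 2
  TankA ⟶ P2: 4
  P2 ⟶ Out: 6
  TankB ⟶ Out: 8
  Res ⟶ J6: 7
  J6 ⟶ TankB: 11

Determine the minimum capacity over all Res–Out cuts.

11

Augment Res→TankA→P2→Out: bottleneck 4, flow now 4.
Augment Res→J6→J5→Out: bottleneck 2, flow now 6.
Augment Res→J6→TankB→Out: bottleneck 5, flow now 11.
No augmenting path remains; maximum flow = 11.
By max-flow min-cut, the minimum cut capacity equals the max flow.
In the residual graph, reachable from Res: {Res, TankA}.
Min-cut edges: Res→J6 (7), TankA→P2 (4); capacity 7 + 4 = 11.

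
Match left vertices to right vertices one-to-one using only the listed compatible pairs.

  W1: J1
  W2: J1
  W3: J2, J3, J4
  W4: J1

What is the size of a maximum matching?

Unit-capacity flow: source→left, listed edges, right→sink; max matching = max flow.
Augmenting path W1→J1 (+1); matched 1.
Augmenting path W3→J2 (+1); matched 2.
No augmenting path remains; maximum matching = 2.
König certificate: {W3, J1} is a vertex cover of size 2 (every listed pair touches it), so no matching can be larger.

2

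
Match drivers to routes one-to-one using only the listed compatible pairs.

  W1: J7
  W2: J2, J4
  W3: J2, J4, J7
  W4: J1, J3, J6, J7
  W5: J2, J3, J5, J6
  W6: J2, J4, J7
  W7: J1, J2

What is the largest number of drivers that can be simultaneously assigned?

Unit-capacity flow: source→left, listed edges, right→sink; max matching = max flow.
Augmenting path W1→J7 (+1); matched 1.
Augmenting path W2→J2 (+1); matched 2.
Augmenting path W3→J4 (+1); matched 3.
Augmenting path W4→J1 (+1); matched 4.
Augmenting path W5→J3 (+1); matched 5.
Augmenting path W7→J1→W4→J6 (+1); matched 6.
No augmenting path remains; maximum matching = 6.
König certificate: {W4, W5, W7, J2, J4, J7} is a vertex cover of size 6 (every listed pair touches it), so no matching can be larger.

6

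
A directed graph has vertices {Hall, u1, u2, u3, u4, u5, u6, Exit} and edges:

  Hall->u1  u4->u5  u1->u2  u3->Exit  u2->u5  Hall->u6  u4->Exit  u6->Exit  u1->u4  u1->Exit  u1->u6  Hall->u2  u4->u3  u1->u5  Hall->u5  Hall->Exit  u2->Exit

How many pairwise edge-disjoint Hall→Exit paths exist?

4

Assign every edge capacity 1; by Menger, the answer equals the max flow.
Path Hall→Exit (+1); total 1.
Path Hall→u1→Exit (+1); total 2.
Path Hall→u2→Exit (+1); total 3.
Path Hall→u6→Exit (+1); total 4.
No residual Hall→Exit path; max flow = 4.
Certifying cut of size 4: {Hall→Exit, Hall→u1, Hall→u2, Hall→u6}.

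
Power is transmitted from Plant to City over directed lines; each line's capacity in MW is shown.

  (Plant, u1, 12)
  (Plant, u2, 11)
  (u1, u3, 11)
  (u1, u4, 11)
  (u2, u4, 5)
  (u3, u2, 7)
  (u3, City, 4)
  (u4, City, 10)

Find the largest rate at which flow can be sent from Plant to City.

14

Augment Plant→u1→u3→City: bottleneck 4, flow now 4.
Augment Plant→u1→u4→City: bottleneck 8, flow now 12.
Augment Plant→u2→u4→City: bottleneck 2, flow now 14.
No augmenting path remains; maximum flow = 14.
In the residual graph, reachable from Plant: {Plant, u1, u2, u3, u4}.
Min-cut edges: u3→City (4), u4→City (10); capacity 4 + 10 = 14.
This cut is saturated, so no flow can exceed 14.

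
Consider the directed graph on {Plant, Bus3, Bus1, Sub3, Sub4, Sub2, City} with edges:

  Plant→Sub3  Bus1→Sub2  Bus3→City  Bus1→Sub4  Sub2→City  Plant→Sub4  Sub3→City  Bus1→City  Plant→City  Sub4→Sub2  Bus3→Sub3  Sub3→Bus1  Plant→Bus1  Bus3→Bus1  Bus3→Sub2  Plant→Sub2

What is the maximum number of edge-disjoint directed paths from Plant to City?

Assign every edge capacity 1; by Menger, the answer equals the max flow.
Path Plant→City (+1); total 1.
Path Plant→Bus1→City (+1); total 2.
Path Plant→Sub3→City (+1); total 3.
Path Plant→Sub2→City (+1); total 4.
No residual Plant→City path; max flow = 4.
Certifying cut of size 4: {Plant→Bus1, Plant→City, Plant→Sub3, Sub2→City}.

4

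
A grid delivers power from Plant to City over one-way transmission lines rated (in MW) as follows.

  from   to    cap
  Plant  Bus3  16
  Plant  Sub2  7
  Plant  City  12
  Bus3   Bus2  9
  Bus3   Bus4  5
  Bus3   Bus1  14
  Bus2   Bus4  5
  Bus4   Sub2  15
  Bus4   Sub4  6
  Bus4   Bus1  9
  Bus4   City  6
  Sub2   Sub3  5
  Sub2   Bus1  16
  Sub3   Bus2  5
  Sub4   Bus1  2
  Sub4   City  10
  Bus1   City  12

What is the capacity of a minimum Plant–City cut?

Augment Plant→City: bottleneck 12, flow now 12.
Augment Plant→Bus3→Bus4→City: bottleneck 5, flow now 17.
Augment Plant→Bus3→Bus1→City: bottleneck 11, flow now 28.
Augment Plant→Sub2→Bus1→City: bottleneck 1, flow now 29.
Augment Plant→Sub2→Sub3→Bus2→Bus4→City: bottleneck 1, flow now 30.
Augment Plant→Sub2→Sub3→Bus2→Bus4→Sub4→City: bottleneck 4, flow now 34.
No augmenting path remains; maximum flow = 34.
By max-flow min-cut, the minimum cut capacity equals the max flow.
In the residual graph, reachable from Plant: {Plant, Bus3, Bus2, Sub2, Sub3, Bus1}.
Min-cut edges: Plant→City (12), Bus3→Bus4 (5), Bus2→Bus4 (5), Bus1→City (12); capacity 12 + 5 + 5 + 12 = 34.

34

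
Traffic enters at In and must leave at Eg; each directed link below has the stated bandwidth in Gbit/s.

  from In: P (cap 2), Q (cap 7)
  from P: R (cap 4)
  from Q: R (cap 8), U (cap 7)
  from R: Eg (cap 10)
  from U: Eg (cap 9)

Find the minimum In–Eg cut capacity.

9

Augment In→P→R→Eg: bottleneck 2, flow now 2.
Augment In→Q→R→Eg: bottleneck 7, flow now 9.
No augmenting path remains; maximum flow = 9.
By max-flow min-cut, the minimum cut capacity equals the max flow.
In the residual graph, reachable from In: {In}.
Min-cut edges: In→P (2), In→Q (7); capacity 2 + 7 = 9.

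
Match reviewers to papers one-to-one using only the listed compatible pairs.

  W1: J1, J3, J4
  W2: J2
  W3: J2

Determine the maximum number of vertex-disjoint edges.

2

Unit-capacity flow: source→left, listed edges, right→sink; max matching = max flow.
Augmenting path W1→J1 (+1); matched 1.
Augmenting path W2→J2 (+1); matched 2.
No augmenting path remains; maximum matching = 2.
König certificate: {W1, J2} is a vertex cover of size 2 (every listed pair touches it), so no matching can be larger.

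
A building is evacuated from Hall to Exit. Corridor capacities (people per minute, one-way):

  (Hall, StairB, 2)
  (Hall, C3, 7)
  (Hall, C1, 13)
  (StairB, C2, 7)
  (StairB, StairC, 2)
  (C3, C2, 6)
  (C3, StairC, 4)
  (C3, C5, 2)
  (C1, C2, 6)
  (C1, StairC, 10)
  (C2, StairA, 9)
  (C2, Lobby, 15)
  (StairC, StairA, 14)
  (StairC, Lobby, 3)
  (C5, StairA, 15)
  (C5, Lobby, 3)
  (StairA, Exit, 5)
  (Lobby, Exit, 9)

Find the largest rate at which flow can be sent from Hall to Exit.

Augment Hall→StairB→C2→StairA→Exit: bottleneck 2, flow now 2.
Augment Hall→C3→C2→StairA→Exit: bottleneck 3, flow now 5.
Augment Hall→C3→C2→Lobby→Exit: bottleneck 3, flow now 8.
Augment Hall→C3→StairC→Lobby→Exit: bottleneck 1, flow now 9.
Augment Hall→C1→C2→Lobby→Exit: bottleneck 5, flow now 14.
No augmenting path remains; maximum flow = 14.
In the residual graph, reachable from Hall: {Hall, StairB, C3, C1, C2, StairC, C5, StairA, Lobby}.
Min-cut edges: StairA→Exit (5), Lobby→Exit (9); capacity 5 + 9 = 14.
This cut is saturated, so no flow can exceed 14.

14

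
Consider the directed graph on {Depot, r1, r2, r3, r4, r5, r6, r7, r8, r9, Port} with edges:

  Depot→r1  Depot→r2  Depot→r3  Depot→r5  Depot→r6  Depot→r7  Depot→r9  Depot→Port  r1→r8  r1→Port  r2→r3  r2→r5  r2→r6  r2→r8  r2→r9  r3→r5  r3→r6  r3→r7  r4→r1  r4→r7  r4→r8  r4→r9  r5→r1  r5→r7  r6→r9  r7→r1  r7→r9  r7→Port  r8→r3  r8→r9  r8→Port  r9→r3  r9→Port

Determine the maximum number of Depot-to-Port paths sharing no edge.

Assign every edge capacity 1; by Menger, the answer equals the max flow.
Path Depot→Port (+1); total 1.
Path Depot→r1→Port (+1); total 2.
Path Depot→r7→Port (+1); total 3.
Path Depot→r9→Port (+1); total 4.
Path Depot→r2→r8→Port (+1); total 5.
No residual Depot→Port path; max flow = 5.
Certifying cut of size 5: {Depot→Port, r1→Port, r7→Port, r8→Port, r9→Port}.

5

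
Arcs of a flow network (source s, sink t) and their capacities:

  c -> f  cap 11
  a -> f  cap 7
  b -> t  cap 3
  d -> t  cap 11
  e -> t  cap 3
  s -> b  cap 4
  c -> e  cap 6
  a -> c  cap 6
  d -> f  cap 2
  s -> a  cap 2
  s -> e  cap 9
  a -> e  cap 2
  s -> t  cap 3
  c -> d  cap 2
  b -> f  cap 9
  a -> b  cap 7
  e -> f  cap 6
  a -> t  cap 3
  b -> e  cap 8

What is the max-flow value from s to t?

11

Augment s→t: bottleneck 3, flow now 3.
Augment s→a→t: bottleneck 2, flow now 5.
Augment s→b→t: bottleneck 3, flow now 8.
Augment s→e→t: bottleneck 3, flow now 11.
No augmenting path remains; maximum flow = 11.
In the residual graph, reachable from s: {s, b, e, f}.
Min-cut edges: s→a (2), s→t (3), b→t (3), e→t (3); capacity 2 + 3 + 3 + 3 = 11.
This cut is saturated, so no flow can exceed 11.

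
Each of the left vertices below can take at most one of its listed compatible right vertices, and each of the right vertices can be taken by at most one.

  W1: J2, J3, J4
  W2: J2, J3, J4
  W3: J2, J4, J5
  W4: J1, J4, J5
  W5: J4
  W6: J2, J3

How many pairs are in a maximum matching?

Unit-capacity flow: source→left, listed edges, right→sink; max matching = max flow.
Augmenting path W1→J2 (+1); matched 1.
Augmenting path W2→J3 (+1); matched 2.
Augmenting path W3→J4 (+1); matched 3.
Augmenting path W4→J1 (+1); matched 4.
Augmenting path W5→J4→W3→J5 (+1); matched 5.
No augmenting path remains; maximum matching = 5.
König certificate: {W3, W4, J2, J3, J4} is a vertex cover of size 5 (every listed pair touches it), so no matching can be larger.

5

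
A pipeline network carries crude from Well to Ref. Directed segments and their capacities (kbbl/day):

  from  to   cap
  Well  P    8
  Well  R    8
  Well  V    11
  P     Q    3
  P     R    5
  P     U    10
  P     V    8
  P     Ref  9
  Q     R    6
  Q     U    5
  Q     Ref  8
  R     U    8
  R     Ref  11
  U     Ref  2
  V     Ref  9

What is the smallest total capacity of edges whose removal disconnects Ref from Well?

25

Augment Well→P→Ref: bottleneck 8, flow now 8.
Augment Well→R→Ref: bottleneck 8, flow now 16.
Augment Well→V→Ref: bottleneck 9, flow now 25.
No augmenting path remains; maximum flow = 25.
By max-flow min-cut, the minimum cut capacity equals the max flow.
In the residual graph, reachable from Well: {Well, V}.
Min-cut edges: Well→P (8), Well→R (8), V→Ref (9); capacity 8 + 8 + 9 = 25.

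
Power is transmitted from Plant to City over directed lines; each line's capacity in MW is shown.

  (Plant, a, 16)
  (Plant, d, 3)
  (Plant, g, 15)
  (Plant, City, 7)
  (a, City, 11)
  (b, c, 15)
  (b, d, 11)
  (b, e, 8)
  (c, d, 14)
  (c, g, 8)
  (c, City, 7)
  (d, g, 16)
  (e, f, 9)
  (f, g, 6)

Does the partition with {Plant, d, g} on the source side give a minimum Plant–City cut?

Given cut capacity: 16 + 7 = 23.
Augment Plant→City: bottleneck 7, flow now 7.
Augment Plant→a→City: bottleneck 11, flow now 18.
No augmenting path remains; maximum flow = 18.
In the residual graph, reachable from Plant: {Plant, a, d, g}.
Min-cut edges: Plant→City (7), a→City (11); capacity 7 + 11 = 18.
Cut capacity 23 exceeds the max flow 18, so it is not minimum.

No — its capacity is 23, but the minimum cut has capacity 18.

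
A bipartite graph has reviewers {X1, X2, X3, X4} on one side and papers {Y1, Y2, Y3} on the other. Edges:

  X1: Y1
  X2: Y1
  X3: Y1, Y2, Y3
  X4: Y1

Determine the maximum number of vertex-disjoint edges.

2

Unit-capacity flow: source→left, listed edges, right→sink; max matching = max flow.
Augmenting path X1→Y1 (+1); matched 1.
Augmenting path X3→Y2 (+1); matched 2.
No augmenting path remains; maximum matching = 2.
König certificate: {X3, Y1} is a vertex cover of size 2 (every listed pair touches it), so no matching can be larger.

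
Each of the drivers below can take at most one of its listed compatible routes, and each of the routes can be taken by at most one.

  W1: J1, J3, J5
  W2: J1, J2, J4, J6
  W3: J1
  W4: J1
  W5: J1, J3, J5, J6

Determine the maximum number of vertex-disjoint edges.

4

Unit-capacity flow: source→left, listed edges, right→sink; max matching = max flow.
Augmenting path W1→J1 (+1); matched 1.
Augmenting path W2→J2 (+1); matched 2.
Augmenting path W5→J3 (+1); matched 3.
Augmenting path W3→J1→W1→J5 (+1); matched 4.
No augmenting path remains; maximum matching = 4.
König certificate: {W1, W2, W5, J1} is a vertex cover of size 4 (every listed pair touches it), so no matching can be larger.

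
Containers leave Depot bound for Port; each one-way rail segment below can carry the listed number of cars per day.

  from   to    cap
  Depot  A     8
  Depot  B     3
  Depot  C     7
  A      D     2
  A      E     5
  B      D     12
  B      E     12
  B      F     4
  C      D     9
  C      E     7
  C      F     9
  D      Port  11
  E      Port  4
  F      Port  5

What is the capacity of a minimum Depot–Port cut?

16

Augment Depot→A→D→Port: bottleneck 2, flow now 2.
Augment Depot→A→E→Port: bottleneck 4, flow now 6.
Augment Depot→B→D→Port: bottleneck 3, flow now 9.
Augment Depot→C→D→Port: bottleneck 6, flow now 15.
Augment Depot→C→F→Port: bottleneck 1, flow now 16.
No augmenting path remains; maximum flow = 16.
By max-flow min-cut, the minimum cut capacity equals the max flow.
In the residual graph, reachable from Depot: {Depot, A, E}.
Min-cut edges: Depot→B (3), Depot→C (7), A→D (2), E→Port (4); capacity 3 + 7 + 2 + 4 = 16.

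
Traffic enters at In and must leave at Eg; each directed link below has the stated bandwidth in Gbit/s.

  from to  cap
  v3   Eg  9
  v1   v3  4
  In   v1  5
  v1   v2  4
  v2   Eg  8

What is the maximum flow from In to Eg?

Augment In→v1→v2→Eg: bottleneck 4, flow now 4.
Augment In→v1→v3→Eg: bottleneck 1, flow now 5.
No augmenting path remains; maximum flow = 5.
In the residual graph, reachable from In: {In}.
Min-cut edges: In→v1 (5); capacity 5 = 5.
This cut is saturated, so no flow can exceed 5.

5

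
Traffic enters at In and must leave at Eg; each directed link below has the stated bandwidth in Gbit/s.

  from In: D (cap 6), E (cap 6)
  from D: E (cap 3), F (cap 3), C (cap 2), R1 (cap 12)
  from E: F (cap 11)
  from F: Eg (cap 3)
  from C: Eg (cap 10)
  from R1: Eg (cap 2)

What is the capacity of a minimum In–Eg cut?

7

Augment In→D→F→Eg: bottleneck 3, flow now 3.
Augment In→D→C→Eg: bottleneck 2, flow now 5.
Augment In→D→R1→Eg: bottleneck 1, flow now 6.
Augment In→E→F→D→R1→Eg: bottleneck 1, flow now 7. (uses reverse residual edge)
No augmenting path remains; maximum flow = 7.
By max-flow min-cut, the minimum cut capacity equals the max flow.
In the residual graph, reachable from In: {In, D, E, F, R1}.
Min-cut edges: D→C (2), F→Eg (3), R1→Eg (2); capacity 2 + 3 + 2 = 7.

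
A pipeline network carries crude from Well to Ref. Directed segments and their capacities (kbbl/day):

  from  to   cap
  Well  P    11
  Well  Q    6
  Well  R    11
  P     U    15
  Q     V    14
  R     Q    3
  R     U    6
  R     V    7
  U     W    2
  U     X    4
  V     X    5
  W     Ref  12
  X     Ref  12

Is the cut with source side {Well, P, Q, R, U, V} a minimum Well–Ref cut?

Yes — it is a minimum cut (capacity 11).

Given cut capacity: 2 + 4 + 5 = 11.
Augment Well→P→U→W→Ref: bottleneck 2, flow now 2.
Augment Well→P→U→X→Ref: bottleneck 4, flow now 6.
Augment Well→Q→V→X→Ref: bottleneck 5, flow now 11.
No augmenting path remains; maximum flow = 11.
Cut capacity 11 equals the max flow, so it is a minimum cut.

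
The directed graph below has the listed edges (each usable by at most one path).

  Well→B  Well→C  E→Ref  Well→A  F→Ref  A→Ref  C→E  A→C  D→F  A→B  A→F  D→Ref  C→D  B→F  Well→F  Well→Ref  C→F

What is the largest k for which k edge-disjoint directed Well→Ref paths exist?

Assign every edge capacity 1; by Menger, the answer equals the max flow.
Path Well→Ref (+1); total 1.
Path Well→A→Ref (+1); total 2.
Path Well→F→Ref (+1); total 3.
Path Well→C→D→Ref (+1); total 4.
No residual Well→Ref path; max flow = 4.
Certifying cut of size 4: {F→Ref, Well→A, Well→C, Well→Ref}.

4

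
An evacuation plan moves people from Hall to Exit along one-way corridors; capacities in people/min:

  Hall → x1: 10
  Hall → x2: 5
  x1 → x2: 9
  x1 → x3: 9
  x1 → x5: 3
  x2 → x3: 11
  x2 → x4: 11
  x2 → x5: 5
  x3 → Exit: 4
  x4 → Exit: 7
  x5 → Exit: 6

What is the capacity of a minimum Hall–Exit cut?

Augment Hall→x1→x3→Exit: bottleneck 4, flow now 4.
Augment Hall→x1→x5→Exit: bottleneck 3, flow now 7.
Augment Hall→x2→x4→Exit: bottleneck 5, flow now 12.
Augment Hall→x1→x2→x4→Exit: bottleneck 2, flow now 14.
Augment Hall→x1→x2→x5→Exit: bottleneck 1, flow now 15.
No augmenting path remains; maximum flow = 15.
By max-flow min-cut, the minimum cut capacity equals the max flow.
In the residual graph, reachable from Hall: {Hall}.
Min-cut edges: Hall→x1 (10), Hall→x2 (5); capacity 10 + 5 = 15.

15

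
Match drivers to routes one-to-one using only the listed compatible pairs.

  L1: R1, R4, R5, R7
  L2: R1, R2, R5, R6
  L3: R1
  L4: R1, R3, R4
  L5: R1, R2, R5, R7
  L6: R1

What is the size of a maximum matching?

5

Unit-capacity flow: source→left, listed edges, right→sink; max matching = max flow.
Augmenting path L1→R1 (+1); matched 1.
Augmenting path L2→R2 (+1); matched 2.
Augmenting path L4→R3 (+1); matched 3.
Augmenting path L5→R5 (+1); matched 4.
Augmenting path L3→R1→L1→R4 (+1); matched 5.
No augmenting path remains; maximum matching = 5.
König certificate: {L1, L2, L4, L5, R1} is a vertex cover of size 5 (every listed pair touches it), so no matching can be larger.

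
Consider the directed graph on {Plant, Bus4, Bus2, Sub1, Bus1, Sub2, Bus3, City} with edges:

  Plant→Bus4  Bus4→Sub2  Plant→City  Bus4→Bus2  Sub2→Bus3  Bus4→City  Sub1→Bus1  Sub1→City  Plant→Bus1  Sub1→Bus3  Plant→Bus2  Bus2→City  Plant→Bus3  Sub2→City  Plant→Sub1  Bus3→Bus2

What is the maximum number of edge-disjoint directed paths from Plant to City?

Assign every edge capacity 1; by Menger, the answer equals the max flow.
Path Plant→City (+1); total 1.
Path Plant→Bus4→City (+1); total 2.
Path Plant→Bus2→City (+1); total 3.
Path Plant→Sub1→City (+1); total 4.
No residual Plant→City path; max flow = 4.
Certifying cut of size 4: {Bus2→City, Plant→Bus4, Plant→City, Plant→Sub1}.

4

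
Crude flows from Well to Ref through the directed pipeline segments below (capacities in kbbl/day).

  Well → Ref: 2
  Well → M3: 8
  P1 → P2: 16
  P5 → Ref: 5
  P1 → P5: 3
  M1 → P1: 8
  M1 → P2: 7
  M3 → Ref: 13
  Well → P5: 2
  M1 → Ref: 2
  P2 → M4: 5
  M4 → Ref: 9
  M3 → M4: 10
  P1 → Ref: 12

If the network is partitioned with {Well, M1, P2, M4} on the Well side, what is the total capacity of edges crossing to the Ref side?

Edges leaving {Well, M1, P2, M4}: Well→M3 (8), Well→P5 (2), Well→Ref (2), M1→P1 (8), M1→Ref (2), M4→Ref (9).
Cut capacity = 8 + 2 + 2 + 8 + 2 + 9 = 31.

31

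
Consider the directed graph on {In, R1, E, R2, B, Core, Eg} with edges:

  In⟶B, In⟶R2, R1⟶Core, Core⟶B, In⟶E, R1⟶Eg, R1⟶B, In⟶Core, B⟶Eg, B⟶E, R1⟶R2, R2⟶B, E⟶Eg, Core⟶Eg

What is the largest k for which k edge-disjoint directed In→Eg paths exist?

3

Assign every edge capacity 1; by Menger, the answer equals the max flow.
Path In→E→Eg (+1); total 1.
Path In→B→Eg (+1); total 2.
Path In→Core→Eg (+1); total 3.
No residual In→Eg path; max flow = 3.
Certifying cut of size 3: {B→Eg, E→Eg, In→Core}.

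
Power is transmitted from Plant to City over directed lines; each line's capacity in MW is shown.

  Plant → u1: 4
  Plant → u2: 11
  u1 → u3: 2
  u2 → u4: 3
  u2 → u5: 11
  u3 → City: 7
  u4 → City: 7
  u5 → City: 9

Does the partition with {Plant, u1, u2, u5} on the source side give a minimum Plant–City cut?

Given cut capacity: 2 + 3 + 9 = 14.
Augment Plant→u1→u3→City: bottleneck 2, flow now 2.
Augment Plant→u2→u4→City: bottleneck 3, flow now 5.
Augment Plant→u2→u5→City: bottleneck 8, flow now 13.
No augmenting path remains; maximum flow = 13.
In the residual graph, reachable from Plant: {Plant, u1}.
Min-cut edges: Plant→u2 (11), u1→u3 (2); capacity 11 + 2 = 13.
Cut capacity 14 exceeds the max flow 13, so it is not minimum.

No — its capacity is 14, but the minimum cut has capacity 13.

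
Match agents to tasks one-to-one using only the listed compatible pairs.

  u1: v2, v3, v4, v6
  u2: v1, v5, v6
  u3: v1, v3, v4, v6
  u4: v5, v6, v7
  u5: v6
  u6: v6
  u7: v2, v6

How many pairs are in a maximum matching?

6

Unit-capacity flow: source→left, listed edges, right→sink; max matching = max flow.
Augmenting path u1→v2 (+1); matched 1.
Augmenting path u2→v1 (+1); matched 2.
Augmenting path u3→v3 (+1); matched 3.
Augmenting path u4→v5 (+1); matched 4.
Augmenting path u5→v6 (+1); matched 5.
Augmenting path u7→v2→u1→v4 (+1); matched 6.
No augmenting path remains; maximum matching = 6.
König certificate: {u1, u2, u3, u4, u7, v6} is a vertex cover of size 6 (every listed pair touches it), so no matching can be larger.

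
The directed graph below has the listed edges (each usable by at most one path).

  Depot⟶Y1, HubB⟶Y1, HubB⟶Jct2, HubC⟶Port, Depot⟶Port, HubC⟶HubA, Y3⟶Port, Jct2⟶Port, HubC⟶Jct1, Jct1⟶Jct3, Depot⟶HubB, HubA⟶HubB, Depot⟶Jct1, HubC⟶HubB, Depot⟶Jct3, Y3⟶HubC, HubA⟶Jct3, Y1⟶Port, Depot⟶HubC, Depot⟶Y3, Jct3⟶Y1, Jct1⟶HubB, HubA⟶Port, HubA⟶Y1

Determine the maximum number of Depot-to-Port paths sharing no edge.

Assign every edge capacity 1; by Menger, the answer equals the max flow.
Path Depot→Port (+1); total 1.
Path Depot→Y1→Port (+1); total 2.
Path Depot→Y3→Port (+1); total 3.
Path Depot→HubC→Port (+1); total 4.
Path Depot→HubB→Jct2→Port (+1); total 5.
No residual Depot→Port path; max flow = 5.
Certifying cut of size 5: {Depot→HubC, Depot→Port, Depot→Y3, HubB→Jct2, Y1→Port}.

5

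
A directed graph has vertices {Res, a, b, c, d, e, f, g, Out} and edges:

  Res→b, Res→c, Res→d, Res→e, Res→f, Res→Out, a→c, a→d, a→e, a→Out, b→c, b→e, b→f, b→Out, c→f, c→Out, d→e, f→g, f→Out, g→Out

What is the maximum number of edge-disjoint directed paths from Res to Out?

Assign every edge capacity 1; by Menger, the answer equals the max flow.
Path Res→Out (+1); total 1.
Path Res→b→Out (+1); total 2.
Path Res→c→Out (+1); total 3.
Path Res→f→Out (+1); total 4.
No residual Res→Out path; max flow = 4.
Certifying cut of size 4: {Res→Out, Res→b, Res→c, Res→f}.

4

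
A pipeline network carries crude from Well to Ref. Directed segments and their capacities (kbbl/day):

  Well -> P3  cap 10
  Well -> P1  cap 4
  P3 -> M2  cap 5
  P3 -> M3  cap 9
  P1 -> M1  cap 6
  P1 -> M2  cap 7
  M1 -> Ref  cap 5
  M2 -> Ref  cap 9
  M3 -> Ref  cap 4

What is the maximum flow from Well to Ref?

13

Augment Well→P3→M2→Ref: bottleneck 5, flow now 5.
Augment Well→P3→M3→Ref: bottleneck 4, flow now 9.
Augment Well→P1→M1→Ref: bottleneck 4, flow now 13.
No augmenting path remains; maximum flow = 13.
In the residual graph, reachable from Well: {Well, P3, M3}.
Min-cut edges: Well→P1 (4), P3→M2 (5), M3→Ref (4); capacity 4 + 5 + 4 = 13.
This cut is saturated, so no flow can exceed 13.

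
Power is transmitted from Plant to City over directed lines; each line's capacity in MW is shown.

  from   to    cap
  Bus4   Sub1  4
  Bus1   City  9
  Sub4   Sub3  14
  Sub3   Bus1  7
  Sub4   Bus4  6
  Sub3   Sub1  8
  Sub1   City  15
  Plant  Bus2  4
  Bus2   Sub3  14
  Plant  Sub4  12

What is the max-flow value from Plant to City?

Augment Plant→Sub4→Bus4→Sub1→City: bottleneck 4, flow now 4.
Augment Plant→Sub4→Sub3→Bus1→City: bottleneck 7, flow now 11.
Augment Plant→Sub4→Sub3→Sub1→City: bottleneck 1, flow now 12.
Augment Plant→Bus2→Sub3→Sub1→City: bottleneck 4, flow now 16.
No augmenting path remains; maximum flow = 16.
In the residual graph, reachable from Plant: {Plant}.
Min-cut edges: Plant→Sub4 (12), Plant→Bus2 (4); capacity 12 + 4 = 16.
This cut is saturated, so no flow can exceed 16.

16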